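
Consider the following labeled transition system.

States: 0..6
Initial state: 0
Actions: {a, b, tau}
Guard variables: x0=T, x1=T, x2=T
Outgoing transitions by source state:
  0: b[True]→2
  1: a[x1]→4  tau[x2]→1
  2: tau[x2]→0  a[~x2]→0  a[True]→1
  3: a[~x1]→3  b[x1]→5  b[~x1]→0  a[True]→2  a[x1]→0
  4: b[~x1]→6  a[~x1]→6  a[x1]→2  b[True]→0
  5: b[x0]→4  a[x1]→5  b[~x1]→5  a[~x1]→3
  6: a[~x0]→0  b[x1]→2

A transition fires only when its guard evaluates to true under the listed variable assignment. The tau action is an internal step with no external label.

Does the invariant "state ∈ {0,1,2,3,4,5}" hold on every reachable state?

Answer: INVARIANT HOLDS

Working:
Safe = {0,1,2,3,4,5}
R = {0,1,2,4}
  0: ✓
  1: ✓
  2: ✓
  4: ✓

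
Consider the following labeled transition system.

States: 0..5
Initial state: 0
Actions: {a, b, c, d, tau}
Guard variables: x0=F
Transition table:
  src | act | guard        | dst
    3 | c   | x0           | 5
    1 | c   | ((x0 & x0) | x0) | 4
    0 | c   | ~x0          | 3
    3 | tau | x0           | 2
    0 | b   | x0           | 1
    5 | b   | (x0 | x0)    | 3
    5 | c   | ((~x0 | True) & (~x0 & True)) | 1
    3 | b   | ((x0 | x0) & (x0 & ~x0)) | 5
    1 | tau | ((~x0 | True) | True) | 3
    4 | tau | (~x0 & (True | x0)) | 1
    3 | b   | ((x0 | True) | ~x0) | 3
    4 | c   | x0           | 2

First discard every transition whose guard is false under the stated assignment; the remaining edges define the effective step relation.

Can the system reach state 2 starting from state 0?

5 transition(s) survive guard evaluation.
depth 0: {0}
depth 1: {3}  now seen {0,3}
Reachable = {0,3}

Answer: UNREACHABLE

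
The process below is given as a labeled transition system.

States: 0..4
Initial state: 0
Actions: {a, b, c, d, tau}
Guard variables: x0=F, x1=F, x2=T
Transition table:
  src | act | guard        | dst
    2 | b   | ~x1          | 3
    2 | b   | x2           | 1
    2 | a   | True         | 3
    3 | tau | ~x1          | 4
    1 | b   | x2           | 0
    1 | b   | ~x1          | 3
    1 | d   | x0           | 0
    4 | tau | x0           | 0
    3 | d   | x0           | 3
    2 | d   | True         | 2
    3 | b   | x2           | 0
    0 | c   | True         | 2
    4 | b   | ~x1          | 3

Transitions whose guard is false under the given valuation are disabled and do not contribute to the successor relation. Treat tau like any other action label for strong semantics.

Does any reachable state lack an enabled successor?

Answer: DEADLOCK-FREE

Analysis:
Reachable = {0,1,2,3,4}
  0: c→2  [1 exit(s)]
  1: b→0  b→3  [2 exit(s)]
  2: a→3  b→1  b→3  d→2  [4 exit(s)]
  3: b→0  tau→4  [2 exit(s)]
  4: b→3  [1 exit(s)]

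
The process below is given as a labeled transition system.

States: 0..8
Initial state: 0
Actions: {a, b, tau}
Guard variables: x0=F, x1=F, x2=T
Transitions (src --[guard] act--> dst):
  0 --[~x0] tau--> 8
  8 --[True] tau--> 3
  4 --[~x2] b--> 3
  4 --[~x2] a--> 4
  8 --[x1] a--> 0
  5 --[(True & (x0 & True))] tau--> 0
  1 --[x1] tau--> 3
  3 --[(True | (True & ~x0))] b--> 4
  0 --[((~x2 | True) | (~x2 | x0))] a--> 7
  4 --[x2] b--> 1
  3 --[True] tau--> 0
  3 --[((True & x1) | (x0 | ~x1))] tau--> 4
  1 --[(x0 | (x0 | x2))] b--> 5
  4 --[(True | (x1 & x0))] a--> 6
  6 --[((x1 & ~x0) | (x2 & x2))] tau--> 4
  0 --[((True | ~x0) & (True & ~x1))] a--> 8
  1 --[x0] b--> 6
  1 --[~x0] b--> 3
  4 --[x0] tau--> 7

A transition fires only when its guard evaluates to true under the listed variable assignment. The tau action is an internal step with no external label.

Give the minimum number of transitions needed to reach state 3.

Answer: 2

Trace:
BFS to 3:
  depth 0: {0}
  depth 1: {7,8}
  depth 2: {3}
depth(3)=2, e.g. a·tau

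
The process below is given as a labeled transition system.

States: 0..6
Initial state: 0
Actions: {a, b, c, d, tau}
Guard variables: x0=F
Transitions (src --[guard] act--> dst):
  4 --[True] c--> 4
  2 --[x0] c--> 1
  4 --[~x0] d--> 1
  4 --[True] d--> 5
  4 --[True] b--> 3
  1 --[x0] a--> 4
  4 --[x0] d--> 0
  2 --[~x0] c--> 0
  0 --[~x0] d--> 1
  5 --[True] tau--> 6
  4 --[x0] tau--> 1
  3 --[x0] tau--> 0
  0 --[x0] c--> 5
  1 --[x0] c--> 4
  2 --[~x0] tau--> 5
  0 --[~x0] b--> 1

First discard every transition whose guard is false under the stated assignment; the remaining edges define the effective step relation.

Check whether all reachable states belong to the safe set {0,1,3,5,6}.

Inv-set: {0,1,3,5,6}
R = {0,1}
  0: ✓
  1: ✓

Answer: INVARIANT HOLDS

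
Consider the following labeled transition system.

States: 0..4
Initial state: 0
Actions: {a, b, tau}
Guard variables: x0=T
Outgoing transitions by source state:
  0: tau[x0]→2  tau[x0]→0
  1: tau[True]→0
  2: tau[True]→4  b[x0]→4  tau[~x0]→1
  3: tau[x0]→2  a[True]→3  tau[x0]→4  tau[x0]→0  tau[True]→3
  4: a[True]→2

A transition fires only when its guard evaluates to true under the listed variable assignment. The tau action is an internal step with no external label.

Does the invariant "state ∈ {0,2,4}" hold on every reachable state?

Answer: INVARIANT HOLDS

Trace:
Safe = {0,2,4}
Reachable = {0,2,4}
  0: ✓
  2: ✓
  4: ✓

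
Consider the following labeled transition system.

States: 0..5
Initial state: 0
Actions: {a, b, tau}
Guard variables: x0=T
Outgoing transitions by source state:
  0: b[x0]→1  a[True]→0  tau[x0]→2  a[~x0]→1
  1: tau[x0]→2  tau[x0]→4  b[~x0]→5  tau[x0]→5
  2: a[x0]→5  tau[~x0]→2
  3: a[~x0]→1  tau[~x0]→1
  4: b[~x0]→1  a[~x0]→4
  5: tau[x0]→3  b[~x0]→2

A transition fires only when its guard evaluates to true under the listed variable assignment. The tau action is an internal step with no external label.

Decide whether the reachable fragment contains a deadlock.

Reachable = {0,1,2,3,4,5}
  0: a→0  b→1  tau→2  [deg 3]
  1: tau→2  tau→4  tau→5  [deg 3]
  2: a→5  [deg 1]
  3: ∅  [STUCK]
  4: ∅  [STUCK]
  5: tau→3  [deg 1]
witness 3: b·tau·tau

Answer: DEADLOCK at state 3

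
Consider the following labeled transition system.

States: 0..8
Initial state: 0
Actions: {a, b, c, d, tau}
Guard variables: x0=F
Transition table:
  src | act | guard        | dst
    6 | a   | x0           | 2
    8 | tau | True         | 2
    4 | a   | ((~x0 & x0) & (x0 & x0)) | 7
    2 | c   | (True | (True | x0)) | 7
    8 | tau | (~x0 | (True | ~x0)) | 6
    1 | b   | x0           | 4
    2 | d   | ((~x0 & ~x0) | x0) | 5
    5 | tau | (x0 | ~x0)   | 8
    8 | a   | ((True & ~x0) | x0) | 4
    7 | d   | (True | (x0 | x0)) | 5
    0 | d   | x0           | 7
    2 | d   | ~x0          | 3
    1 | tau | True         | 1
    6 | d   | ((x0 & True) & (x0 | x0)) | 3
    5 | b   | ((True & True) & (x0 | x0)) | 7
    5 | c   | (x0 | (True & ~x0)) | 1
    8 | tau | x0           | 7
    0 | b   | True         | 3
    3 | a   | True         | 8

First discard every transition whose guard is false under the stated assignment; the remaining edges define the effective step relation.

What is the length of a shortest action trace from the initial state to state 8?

Layered search for 8:
  L0 = {0}
  L1 = {3}
  L2 = {8}
8 enters at depth 2; path b·a

Answer: 2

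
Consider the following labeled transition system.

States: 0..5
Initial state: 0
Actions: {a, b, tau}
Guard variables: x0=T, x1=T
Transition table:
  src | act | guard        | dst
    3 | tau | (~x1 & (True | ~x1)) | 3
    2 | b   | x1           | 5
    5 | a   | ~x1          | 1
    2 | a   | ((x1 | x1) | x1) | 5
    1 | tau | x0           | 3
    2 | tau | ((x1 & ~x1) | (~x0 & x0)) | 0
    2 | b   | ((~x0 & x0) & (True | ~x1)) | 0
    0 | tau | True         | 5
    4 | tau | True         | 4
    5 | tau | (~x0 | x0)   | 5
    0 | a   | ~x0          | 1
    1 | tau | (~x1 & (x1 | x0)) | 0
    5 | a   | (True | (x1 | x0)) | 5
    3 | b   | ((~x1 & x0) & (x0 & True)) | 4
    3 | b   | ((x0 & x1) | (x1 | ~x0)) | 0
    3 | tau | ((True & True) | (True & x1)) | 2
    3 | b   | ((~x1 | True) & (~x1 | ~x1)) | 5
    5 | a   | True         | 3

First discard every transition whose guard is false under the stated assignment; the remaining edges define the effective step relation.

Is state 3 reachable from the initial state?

10 transition(s) survive guard evaluation.
depth 0: {0}
depth 1: {5}  total {0,5}
depth 2: {3}  total {0,3,5}
depth 3: {2}  total {0,2,3,5}
R = {0,2,3,5}
witness 3: tau·a

Answer: REACHABLE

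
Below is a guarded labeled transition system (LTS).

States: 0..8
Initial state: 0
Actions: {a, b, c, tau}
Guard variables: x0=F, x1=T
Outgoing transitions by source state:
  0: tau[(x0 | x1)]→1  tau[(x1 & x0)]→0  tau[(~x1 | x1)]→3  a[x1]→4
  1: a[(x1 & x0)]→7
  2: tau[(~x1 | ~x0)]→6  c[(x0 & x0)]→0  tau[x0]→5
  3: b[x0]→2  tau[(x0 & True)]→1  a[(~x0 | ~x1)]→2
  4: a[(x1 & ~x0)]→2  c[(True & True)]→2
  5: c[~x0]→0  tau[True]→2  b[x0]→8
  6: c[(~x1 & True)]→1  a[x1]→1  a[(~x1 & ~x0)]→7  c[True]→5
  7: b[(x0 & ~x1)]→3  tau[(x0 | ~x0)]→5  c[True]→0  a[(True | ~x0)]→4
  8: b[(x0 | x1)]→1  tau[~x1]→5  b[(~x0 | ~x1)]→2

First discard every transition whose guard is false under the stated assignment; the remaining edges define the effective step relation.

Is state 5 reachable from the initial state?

Guard filter leaves 16 enabled edge(s).
L0 = {0}
L1 = {1,3,4}  cumulative {0,1,3,4}
L2 = {2}  cumulative {0,1,2,3,4}
L3 = {6}  cumulative {0,1,2,3,4,6}
L4 = {5}  cumulative {0,1,2,3,4,5,6}
R = {0,1,2,3,4,5,6}
witness 5: tau·a·tau·c

Answer: REACHABLE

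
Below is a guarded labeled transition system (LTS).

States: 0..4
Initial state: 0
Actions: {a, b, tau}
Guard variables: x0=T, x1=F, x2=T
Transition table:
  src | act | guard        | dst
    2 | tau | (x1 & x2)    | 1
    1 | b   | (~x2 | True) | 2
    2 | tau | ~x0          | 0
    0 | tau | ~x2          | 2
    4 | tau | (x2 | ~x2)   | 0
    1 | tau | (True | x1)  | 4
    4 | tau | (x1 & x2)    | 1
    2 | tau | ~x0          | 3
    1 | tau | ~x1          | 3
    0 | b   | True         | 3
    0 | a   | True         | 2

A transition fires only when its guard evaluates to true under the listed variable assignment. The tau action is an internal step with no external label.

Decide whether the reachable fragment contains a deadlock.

Reachable = {0,2,3}
  0: a→2  b→3  [2 out]
  2: ∅  [STUCK]
  3: ∅  [STUCK]
Path to 2: a

Answer: DEADLOCK at state 2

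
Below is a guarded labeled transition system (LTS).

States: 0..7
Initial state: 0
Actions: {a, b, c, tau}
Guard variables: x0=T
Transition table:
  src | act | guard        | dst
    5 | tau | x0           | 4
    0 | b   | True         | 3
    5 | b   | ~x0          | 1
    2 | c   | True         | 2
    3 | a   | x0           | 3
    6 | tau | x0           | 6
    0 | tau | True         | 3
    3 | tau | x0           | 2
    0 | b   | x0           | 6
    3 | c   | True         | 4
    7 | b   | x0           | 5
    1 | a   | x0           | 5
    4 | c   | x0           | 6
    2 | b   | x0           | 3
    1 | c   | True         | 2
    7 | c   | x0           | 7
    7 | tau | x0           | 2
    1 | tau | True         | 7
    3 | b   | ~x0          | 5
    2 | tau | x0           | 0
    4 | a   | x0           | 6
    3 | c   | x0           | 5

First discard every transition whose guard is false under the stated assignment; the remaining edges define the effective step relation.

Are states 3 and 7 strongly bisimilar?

Bisimulation quotient by refinement:
  π0 = {{0,1,2,3,4,5,6,7}}
  π1 = {{0},{1,3},{2,7},{4},{5,6}}
  π2 = {{0},{1},{2},{3},{4},{5},{6},{7}}
Fixed point at round 3; 8 class(es).
class of 3: {3}; class of 7: {7}

Answer: NOT BISIMILAR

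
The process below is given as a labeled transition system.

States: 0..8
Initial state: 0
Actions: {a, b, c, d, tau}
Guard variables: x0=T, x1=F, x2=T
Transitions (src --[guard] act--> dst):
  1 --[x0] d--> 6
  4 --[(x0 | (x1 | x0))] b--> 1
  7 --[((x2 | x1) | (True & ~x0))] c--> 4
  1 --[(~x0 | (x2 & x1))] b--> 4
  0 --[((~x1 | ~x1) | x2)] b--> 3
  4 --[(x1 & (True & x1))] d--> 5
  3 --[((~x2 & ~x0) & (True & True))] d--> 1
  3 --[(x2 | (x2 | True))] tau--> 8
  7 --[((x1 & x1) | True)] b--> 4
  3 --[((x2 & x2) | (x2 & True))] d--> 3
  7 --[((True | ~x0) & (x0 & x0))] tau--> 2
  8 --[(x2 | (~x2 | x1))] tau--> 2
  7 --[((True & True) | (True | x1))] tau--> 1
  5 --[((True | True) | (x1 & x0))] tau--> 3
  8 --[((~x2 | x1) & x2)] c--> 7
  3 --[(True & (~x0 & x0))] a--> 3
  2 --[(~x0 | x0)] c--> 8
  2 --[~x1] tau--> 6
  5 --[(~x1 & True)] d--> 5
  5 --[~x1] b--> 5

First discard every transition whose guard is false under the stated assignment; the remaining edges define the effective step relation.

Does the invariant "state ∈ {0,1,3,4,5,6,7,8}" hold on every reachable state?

Safe = {0,1,3,4,5,6,7,8}
Reachable = {0,2,3,6,8}
  0: ok
  2: outside
  3: ok
  6: ok
  8: ok
reach 2 via b·tau·tau — violates

Answer: INVARIANT VIOLATED at state 2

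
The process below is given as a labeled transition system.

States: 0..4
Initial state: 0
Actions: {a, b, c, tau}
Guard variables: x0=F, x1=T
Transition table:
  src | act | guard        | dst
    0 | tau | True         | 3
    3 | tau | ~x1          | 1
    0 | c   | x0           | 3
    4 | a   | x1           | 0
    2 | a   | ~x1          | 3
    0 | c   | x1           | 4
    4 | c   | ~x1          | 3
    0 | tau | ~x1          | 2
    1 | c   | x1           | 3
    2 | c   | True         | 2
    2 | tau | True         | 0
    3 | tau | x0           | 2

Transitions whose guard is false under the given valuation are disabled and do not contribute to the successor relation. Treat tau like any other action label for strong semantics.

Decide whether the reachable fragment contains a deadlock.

Reach set: {0,3,4}
  0: c→4  tau→3  [2 out]
  3: ∅  [deadlock]
  4: a→0  [1 out]
witness 3: tau

Answer: DEADLOCK at state 3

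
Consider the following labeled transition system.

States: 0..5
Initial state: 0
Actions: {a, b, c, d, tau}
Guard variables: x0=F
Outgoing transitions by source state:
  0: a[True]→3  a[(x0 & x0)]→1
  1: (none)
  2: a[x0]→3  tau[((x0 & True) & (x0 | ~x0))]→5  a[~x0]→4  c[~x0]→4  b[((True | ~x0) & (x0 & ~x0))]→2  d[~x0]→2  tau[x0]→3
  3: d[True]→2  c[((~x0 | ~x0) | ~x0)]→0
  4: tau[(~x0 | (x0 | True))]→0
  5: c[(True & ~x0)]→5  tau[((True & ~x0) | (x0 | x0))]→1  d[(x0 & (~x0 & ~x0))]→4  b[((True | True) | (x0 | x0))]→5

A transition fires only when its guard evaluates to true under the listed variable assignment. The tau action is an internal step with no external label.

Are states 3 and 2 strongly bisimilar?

Answer: NOT BISIMILAR

Analysis:
Compute ~ classes (split until stable):
  round 0: {{0,1,2,3,4,5}}
  round 1: {{0},{1},{2},{3},{4},{5}}
Fixed point at round 2; 6 class(es).
[3]={3}  [2]={2}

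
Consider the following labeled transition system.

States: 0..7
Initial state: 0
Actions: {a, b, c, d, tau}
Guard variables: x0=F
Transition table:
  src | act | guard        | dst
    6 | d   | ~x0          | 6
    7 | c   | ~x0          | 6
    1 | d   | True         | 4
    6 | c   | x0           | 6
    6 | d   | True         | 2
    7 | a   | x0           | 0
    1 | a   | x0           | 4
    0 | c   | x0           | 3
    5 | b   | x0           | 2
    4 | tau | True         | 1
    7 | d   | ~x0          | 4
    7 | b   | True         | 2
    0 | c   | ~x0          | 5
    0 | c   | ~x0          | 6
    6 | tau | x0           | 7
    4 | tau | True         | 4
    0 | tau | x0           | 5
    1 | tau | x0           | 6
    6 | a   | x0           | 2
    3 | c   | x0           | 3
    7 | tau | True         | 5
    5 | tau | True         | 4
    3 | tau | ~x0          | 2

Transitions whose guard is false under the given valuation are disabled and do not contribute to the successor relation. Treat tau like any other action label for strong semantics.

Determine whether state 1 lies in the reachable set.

After dropping false guards: 13 live edges.
L0 = {0}
L1 = {5,6}  total {0,5,6}
L2 = {2,4}  total {0,2,4,5,6}
L3 = {1}  total {0,1,2,4,5,6}
Reachable = {0,1,2,4,5,6}
trace reaching 1: c·tau·tau

Answer: REACHABLE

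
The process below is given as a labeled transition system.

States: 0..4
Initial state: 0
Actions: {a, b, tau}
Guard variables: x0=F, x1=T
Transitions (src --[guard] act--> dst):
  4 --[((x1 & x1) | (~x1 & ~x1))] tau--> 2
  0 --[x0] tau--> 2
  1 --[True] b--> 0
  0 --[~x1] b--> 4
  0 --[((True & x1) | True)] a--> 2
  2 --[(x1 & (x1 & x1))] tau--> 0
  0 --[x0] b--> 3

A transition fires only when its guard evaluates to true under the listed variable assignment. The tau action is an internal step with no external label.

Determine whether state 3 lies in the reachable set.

Answer: UNREACHABLE

Working:
Guard filter leaves 4 enabled edge(s).
depth 0: {0}
depth 1: {2}  cumulative {0,2}
Reachable = {0,2}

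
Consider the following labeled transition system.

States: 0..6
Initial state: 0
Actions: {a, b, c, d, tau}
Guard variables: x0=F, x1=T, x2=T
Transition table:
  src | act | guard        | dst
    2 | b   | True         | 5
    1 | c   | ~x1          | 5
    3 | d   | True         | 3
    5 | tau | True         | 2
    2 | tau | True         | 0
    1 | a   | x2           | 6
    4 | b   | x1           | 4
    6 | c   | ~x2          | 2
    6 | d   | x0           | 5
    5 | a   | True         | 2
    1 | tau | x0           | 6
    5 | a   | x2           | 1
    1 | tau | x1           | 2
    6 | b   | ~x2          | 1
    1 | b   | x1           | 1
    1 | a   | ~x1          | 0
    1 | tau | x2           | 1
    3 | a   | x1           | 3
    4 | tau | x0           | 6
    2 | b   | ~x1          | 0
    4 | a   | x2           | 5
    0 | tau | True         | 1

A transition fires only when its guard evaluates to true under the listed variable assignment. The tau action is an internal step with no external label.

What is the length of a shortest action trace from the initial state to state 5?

Answer: 3

Analysis:
Layered search for 5:
  Layer 0: {0}
  Layer 1: {1}
  Layer 2: {2,6}
  Layer 3: {5}
5 enters at depth 3; path tau·tau·b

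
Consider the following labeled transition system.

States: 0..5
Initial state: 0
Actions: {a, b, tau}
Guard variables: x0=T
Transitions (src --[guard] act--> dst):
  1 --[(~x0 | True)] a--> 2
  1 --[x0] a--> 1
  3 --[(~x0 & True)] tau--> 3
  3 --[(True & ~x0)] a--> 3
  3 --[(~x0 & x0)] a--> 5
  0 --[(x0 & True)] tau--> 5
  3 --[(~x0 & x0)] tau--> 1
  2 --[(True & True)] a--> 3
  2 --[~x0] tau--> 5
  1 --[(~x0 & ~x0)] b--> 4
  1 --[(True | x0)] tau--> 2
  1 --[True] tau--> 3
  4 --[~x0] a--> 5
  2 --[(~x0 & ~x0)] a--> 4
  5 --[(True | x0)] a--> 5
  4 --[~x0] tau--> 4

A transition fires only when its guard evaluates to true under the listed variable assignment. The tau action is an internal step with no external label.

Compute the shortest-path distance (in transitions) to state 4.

Breadth-first toward 4:
  depth 0: {0}
  depth 1: {5}
4 never appears.

Answer: UNREACHABLE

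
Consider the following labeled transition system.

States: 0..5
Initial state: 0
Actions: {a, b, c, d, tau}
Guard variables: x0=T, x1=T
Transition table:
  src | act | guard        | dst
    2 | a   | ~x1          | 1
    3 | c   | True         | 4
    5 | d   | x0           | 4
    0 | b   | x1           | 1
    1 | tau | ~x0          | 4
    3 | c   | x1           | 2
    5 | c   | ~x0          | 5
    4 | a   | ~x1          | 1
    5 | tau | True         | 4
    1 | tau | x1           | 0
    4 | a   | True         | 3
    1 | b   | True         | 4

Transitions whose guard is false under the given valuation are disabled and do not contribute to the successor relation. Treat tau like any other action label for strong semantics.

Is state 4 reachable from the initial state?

After dropping false guards: 8 live edges.
Layer 0: {0}
Layer 1: {1}  total {0,1}
Layer 2: {4}  total {0,1,4}
Layer 3: {3}  total {0,1,3,4}
Layer 4: {2}  total {0,1,2,3,4}
Reachable = {0,1,2,3,4}
witness 4: b·b

Answer: REACHABLE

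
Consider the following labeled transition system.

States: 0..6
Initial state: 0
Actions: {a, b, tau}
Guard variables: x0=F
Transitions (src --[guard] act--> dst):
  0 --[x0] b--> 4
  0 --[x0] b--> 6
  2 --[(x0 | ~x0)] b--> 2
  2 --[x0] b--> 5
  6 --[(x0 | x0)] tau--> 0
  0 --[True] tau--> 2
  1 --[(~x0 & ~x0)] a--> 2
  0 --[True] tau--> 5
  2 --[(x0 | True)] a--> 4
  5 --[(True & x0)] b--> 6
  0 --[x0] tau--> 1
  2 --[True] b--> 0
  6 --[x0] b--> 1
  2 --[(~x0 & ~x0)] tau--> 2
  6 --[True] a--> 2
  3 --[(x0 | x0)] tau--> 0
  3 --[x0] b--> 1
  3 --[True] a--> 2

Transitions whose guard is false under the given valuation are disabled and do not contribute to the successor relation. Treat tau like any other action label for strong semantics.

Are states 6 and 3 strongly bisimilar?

Compute ~ classes (split until stable):
  P[0] = {{0,1,2,3,4,5,6}}
  P[1] = {{0},{1,3,6},{2},{4,5}}
stable after 2 split(s): 4 block(s)
class of 6: {1,3,6}; class of 3: {1,3,6}

Answer: BISIMILAR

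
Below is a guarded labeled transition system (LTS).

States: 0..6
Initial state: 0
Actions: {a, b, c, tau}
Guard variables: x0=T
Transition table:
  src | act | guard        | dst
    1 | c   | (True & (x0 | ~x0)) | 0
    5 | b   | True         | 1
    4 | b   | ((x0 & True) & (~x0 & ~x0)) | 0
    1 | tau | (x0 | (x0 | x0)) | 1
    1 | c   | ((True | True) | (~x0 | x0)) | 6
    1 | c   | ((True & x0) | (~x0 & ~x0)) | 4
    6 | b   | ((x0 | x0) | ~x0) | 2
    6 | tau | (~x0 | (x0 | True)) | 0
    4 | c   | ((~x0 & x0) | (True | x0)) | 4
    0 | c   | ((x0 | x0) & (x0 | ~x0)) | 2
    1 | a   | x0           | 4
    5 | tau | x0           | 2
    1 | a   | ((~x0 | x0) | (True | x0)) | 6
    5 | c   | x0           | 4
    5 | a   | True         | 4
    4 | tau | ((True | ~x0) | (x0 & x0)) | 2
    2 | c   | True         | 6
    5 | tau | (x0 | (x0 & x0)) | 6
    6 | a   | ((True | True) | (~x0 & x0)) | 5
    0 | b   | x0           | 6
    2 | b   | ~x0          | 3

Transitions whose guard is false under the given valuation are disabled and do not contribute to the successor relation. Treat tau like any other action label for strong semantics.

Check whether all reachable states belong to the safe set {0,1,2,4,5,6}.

Answer: INVARIANT HOLDS

Analysis:
Safe = {0,1,2,4,5,6}
Reachable = {0,1,2,4,5,6}
  0: ok
  1: ok
  2: ok
  4: ok
  5: ok
  6: ok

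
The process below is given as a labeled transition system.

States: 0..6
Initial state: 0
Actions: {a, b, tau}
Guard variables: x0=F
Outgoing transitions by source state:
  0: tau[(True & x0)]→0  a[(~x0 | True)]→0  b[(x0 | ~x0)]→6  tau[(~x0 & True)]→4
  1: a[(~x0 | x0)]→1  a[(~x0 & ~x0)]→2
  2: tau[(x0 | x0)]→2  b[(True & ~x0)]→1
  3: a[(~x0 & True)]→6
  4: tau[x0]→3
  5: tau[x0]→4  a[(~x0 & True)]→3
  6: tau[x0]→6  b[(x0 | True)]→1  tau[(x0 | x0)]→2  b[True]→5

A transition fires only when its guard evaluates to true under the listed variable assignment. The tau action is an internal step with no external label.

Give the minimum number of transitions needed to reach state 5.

Layered search for 5:
  L0 = {0}
  L1 = {4,6}
  L2 = {1,5}
depth(5)=2, e.g. b·b

Answer: 2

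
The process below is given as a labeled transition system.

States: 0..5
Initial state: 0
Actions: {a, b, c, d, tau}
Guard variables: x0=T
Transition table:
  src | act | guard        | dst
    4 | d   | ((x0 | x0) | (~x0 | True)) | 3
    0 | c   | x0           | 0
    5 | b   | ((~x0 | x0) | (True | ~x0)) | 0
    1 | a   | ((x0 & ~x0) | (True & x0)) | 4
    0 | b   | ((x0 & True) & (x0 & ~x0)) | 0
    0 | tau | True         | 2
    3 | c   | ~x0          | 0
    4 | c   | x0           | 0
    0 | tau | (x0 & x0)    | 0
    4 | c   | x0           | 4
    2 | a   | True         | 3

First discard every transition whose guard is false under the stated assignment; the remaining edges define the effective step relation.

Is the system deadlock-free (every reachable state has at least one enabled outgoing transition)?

Answer: DEADLOCK at state 3

Trace:
Reachable = {0,2,3}
  0: c→0  tau→0  tau→2  [3 exit(s)]
  2: a→3  [1 exit(s)]
  3: ∅  [no exit]
witness 3: tau·a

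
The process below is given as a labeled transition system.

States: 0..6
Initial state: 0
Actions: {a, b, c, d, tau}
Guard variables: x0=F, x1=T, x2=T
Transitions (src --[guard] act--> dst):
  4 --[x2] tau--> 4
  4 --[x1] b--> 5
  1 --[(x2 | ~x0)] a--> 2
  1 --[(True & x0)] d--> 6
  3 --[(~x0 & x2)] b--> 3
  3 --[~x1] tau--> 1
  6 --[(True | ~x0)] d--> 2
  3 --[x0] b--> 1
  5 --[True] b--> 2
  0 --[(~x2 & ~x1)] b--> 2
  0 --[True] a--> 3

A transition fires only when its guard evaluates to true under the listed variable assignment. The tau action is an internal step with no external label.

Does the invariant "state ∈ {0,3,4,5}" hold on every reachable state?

Safe = {0,3,4,5}
R = {0,3}
  0: ✓
  3: ✓

Answer: INVARIANT HOLDS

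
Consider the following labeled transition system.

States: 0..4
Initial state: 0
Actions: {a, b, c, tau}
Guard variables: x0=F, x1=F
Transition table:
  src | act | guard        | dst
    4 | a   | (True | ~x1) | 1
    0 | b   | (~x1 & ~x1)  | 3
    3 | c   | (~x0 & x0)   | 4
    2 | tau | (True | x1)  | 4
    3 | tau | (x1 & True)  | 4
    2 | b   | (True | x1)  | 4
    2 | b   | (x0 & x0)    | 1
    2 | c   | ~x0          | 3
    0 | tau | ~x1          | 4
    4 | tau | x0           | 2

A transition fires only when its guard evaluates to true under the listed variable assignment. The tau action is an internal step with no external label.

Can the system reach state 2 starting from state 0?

6 transition(s) survive guard evaluation.
L0 = {0}
L1 = {3,4}  cumulative {0,3,4}
L2 = {1}  cumulative {0,1,3,4}
Reach set: {0,1,3,4}

Answer: UNREACHABLE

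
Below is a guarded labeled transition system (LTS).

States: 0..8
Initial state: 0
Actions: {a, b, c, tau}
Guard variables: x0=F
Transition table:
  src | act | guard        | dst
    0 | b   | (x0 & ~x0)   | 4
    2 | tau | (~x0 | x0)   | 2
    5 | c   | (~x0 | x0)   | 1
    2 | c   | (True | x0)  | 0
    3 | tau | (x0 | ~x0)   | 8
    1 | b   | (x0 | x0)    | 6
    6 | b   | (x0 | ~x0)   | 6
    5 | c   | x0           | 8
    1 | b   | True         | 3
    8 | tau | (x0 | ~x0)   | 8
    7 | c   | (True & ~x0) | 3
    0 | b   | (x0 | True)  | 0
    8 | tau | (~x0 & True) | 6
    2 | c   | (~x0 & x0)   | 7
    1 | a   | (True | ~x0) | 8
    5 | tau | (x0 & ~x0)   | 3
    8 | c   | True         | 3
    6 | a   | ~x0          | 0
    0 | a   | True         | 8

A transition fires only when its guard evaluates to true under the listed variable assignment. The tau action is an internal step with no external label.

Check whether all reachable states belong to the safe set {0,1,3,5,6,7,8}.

Inv-set: {0,1,3,5,6,7,8}
Reach set: {0,3,6,8}
  0: ✓
  3: ✓
  6: ✓
  8: ✓

Answer: INVARIANT HOLDS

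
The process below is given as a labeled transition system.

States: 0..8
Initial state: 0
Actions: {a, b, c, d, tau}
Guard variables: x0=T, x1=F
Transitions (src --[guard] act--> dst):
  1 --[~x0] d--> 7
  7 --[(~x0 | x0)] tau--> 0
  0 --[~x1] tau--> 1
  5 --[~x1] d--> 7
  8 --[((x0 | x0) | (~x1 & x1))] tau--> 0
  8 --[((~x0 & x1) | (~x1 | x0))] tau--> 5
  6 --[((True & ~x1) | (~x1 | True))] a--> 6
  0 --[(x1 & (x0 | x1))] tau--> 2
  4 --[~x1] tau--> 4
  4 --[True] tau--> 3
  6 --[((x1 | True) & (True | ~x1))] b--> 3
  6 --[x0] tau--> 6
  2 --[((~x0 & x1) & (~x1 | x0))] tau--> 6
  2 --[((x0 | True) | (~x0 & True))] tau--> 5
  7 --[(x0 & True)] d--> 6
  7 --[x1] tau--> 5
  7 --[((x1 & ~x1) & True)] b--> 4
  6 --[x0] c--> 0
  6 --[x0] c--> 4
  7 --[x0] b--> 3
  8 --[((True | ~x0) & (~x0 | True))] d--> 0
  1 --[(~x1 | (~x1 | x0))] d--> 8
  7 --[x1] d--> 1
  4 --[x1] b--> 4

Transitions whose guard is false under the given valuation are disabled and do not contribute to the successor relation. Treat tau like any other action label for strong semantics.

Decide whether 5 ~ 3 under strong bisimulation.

Compute ~ classes (split until stable):
  P[0] = {{0,1,2,3,4,5,6,7,8}}
  P[1] = {{0,2,4},{1,5},{3},{6},{7},{8}}
  P[2] = {{0,2},{1},{3},{4},{5},{6},{7},{8}}
  P[3] = {{0},{1},{2},{3},{4},{5},{6},{7},{8}}
stable after 4 split(s): 9 block(s)
5∈{5}, 3∈{3}

Answer: NOT BISIMILAR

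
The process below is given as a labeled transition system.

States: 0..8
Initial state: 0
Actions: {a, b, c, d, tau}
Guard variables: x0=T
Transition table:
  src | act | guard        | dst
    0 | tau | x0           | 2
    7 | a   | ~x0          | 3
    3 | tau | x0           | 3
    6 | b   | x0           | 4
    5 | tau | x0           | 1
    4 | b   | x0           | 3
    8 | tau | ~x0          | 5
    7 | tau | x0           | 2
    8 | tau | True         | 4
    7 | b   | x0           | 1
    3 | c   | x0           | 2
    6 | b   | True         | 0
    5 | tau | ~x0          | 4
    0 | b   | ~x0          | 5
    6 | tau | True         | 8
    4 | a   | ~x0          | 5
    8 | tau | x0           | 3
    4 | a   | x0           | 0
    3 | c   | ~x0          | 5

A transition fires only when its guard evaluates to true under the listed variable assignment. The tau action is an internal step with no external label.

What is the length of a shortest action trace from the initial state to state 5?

Breadth-first toward 5:
  Layer 0: {0}
  Layer 1: {2}
5 never appears.

Answer: UNREACHABLE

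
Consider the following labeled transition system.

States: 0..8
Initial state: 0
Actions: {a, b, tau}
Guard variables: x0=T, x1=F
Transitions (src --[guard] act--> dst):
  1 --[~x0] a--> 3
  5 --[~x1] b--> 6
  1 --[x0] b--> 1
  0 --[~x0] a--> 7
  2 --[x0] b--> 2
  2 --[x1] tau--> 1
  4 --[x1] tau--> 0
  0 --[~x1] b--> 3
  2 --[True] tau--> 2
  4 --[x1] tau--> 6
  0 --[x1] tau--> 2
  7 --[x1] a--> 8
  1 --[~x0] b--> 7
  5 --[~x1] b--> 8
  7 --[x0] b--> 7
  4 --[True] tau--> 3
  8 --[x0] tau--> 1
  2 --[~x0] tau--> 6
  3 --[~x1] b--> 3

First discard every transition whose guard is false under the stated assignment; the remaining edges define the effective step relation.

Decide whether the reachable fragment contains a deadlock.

Reachable = {0,3}
  0: b→3  [1 exit(s)]
  3: b→3  [1 exit(s)]

Answer: DEADLOCK-FREE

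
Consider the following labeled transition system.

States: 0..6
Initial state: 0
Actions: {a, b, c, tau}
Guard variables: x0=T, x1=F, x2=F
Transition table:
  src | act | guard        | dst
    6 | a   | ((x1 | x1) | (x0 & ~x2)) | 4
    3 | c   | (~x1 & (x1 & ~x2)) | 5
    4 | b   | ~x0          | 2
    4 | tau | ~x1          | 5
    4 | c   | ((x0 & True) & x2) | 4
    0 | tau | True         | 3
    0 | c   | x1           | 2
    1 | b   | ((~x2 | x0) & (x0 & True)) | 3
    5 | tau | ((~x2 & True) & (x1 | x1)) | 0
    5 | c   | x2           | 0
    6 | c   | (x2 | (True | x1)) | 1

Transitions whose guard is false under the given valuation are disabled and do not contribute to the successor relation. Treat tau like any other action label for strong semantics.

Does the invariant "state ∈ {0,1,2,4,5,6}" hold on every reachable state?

Answer: INVARIANT VIOLATED at state 3

Trace:
Safe = {0,1,2,4,5,6}
Reachable = {0,3}
  0: ok
  3: outside
witness against invariant: tau → 3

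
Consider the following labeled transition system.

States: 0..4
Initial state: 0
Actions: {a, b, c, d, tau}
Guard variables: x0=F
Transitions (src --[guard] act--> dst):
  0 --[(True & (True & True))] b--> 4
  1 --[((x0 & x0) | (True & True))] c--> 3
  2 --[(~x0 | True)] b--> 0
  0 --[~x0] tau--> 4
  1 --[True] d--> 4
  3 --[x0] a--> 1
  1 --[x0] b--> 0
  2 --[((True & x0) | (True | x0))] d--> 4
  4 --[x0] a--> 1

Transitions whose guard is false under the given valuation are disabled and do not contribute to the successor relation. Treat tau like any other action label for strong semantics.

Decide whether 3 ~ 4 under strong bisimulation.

Refine partition for ~:
  P[0] = {{0,1,2,3,4}}
  P[1] = {{0},{1},{2},{3,4}}
4 equivalence class(es) (converged in 2)
class of 3: {3,4}; class of 4: {3,4}

Answer: BISIMILAR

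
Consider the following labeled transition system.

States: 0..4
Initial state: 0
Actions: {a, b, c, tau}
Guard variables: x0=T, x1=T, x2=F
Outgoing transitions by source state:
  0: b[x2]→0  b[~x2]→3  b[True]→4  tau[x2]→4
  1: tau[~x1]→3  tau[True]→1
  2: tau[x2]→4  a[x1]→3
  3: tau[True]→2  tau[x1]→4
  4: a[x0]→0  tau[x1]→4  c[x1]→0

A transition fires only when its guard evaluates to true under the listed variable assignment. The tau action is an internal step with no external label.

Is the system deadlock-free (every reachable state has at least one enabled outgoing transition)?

Answer: DEADLOCK-FREE

Trace:
Reachable = {0,2,3,4}
  0: b→3  b→4  [2 exit(s)]
  2: a→3  [1 exit(s)]
  3: tau→2  tau→4  [2 exit(s)]
  4: a→0  c→0  tau→4  [3 exit(s)]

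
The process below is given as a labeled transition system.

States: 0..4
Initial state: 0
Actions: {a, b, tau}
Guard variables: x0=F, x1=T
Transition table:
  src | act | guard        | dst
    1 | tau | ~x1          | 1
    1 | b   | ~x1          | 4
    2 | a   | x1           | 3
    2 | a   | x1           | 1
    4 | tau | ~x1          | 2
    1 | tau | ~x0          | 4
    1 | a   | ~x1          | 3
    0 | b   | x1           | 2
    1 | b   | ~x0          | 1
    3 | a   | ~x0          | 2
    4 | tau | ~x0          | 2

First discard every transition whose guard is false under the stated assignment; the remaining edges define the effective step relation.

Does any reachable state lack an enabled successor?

Answer: DEADLOCK-FREE

Analysis:
R = {0,1,2,3,4}
  0: b→2  [1 exit(s)]
  1: b→1  tau→4  [2 exit(s)]
  2: a→1  a→3  [2 exit(s)]
  3: a→2  [1 exit(s)]
  4: tau→2  [1 exit(s)]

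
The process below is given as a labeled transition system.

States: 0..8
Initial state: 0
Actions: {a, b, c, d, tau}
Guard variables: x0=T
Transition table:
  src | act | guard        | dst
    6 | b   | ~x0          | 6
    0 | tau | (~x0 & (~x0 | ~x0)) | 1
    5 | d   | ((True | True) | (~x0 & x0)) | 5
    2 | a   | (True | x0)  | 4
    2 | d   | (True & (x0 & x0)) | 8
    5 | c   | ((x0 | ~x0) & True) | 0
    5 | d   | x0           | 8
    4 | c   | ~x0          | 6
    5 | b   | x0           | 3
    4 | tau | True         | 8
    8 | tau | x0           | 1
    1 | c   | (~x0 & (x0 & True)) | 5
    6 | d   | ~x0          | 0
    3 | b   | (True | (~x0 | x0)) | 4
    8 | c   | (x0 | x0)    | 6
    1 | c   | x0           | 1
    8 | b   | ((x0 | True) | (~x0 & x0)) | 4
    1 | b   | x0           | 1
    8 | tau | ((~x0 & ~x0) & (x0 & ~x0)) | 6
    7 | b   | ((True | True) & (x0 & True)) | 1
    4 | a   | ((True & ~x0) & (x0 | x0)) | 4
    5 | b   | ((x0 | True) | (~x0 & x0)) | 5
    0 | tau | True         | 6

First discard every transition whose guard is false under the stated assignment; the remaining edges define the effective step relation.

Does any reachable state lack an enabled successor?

R = {0,6}
  0: tau→6  [1 out]
  6: ∅  [deadlock]
Path to 6: tau

Answer: DEADLOCK at state 6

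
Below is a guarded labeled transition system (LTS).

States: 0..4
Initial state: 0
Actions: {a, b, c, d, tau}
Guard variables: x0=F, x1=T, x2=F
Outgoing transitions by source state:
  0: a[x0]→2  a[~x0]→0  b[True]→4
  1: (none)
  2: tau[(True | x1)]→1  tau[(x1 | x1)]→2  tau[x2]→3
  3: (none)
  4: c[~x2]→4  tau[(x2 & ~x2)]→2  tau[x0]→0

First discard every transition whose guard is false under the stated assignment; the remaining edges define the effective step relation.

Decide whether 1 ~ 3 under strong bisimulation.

Compute ~ classes (split until stable):
  round 0: {{0,1,2,3,4}}
  round 1: {{0},{1,3},{2},{4}}
stable after 2 split(s): 4 block(s)
class of 1: {1,3}; class of 3: {1,3}

Answer: BISIMILAR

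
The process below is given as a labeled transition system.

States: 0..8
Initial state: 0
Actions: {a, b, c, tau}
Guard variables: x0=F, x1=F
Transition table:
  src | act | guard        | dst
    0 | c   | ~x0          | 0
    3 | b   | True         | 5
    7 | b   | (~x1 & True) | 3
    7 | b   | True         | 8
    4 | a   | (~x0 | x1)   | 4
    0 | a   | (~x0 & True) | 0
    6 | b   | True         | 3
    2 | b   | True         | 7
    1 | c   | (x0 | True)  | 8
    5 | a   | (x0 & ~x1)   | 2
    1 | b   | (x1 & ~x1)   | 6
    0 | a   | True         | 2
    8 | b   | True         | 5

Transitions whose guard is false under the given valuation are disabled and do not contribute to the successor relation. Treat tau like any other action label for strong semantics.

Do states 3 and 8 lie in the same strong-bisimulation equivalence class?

Bisimulation quotient by refinement:
  round 0: {{0,1,2,3,4,5,6,7,8}}
  round 1: {{0},{1},{2,3,6,7,8},{4},{5}}
  round 2: {{0},{1},{2,6,7},{3,8},{4},{5}}
  round 3: {{0},{1},{2},{3,8},{4},{5},{6,7}}
stable after 4 split(s): 7 block(s)
class of 3: {3,8}; class of 8: {3,8}

Answer: BISIMILAR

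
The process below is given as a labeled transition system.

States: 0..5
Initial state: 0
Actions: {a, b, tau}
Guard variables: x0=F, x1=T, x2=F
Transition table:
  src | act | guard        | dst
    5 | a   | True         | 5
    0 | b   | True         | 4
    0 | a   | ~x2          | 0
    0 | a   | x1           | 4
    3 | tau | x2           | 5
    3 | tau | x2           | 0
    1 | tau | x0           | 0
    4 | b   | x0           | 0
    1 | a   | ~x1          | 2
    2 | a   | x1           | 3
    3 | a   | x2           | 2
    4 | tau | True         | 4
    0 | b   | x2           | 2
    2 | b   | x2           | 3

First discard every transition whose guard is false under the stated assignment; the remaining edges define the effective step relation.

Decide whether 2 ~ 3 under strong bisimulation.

Answer: NOT BISIMILAR

Analysis:
Bisimulation quotient by refinement:
  π0 = {{0,1,2,3,4,5}}
  π1 = {{0},{1,3},{2,5},{4}}
  π2 = {{0},{1,3},{2},{4},{5}}
stable after 3 split(s): 5 block(s)
[2]={2}  [3]={1,3}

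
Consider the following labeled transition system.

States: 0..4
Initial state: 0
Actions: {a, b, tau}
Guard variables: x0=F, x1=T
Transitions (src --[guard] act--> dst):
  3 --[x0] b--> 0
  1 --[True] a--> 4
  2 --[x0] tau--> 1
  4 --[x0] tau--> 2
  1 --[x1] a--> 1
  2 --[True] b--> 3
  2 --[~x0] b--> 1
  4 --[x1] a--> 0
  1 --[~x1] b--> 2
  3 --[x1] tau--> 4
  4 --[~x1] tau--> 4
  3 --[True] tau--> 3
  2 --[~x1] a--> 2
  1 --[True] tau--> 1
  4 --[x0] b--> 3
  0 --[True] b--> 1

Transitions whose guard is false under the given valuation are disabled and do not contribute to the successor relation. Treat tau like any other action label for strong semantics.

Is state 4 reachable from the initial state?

Answer: REACHABLE

Trace:
After dropping false guards: 9 live edges.
L0 = {0}
L1 = {1}  now seen {0,1}
L2 = {4}  now seen {0,1,4}
Reachable = {0,1,4}
witness 4: b·a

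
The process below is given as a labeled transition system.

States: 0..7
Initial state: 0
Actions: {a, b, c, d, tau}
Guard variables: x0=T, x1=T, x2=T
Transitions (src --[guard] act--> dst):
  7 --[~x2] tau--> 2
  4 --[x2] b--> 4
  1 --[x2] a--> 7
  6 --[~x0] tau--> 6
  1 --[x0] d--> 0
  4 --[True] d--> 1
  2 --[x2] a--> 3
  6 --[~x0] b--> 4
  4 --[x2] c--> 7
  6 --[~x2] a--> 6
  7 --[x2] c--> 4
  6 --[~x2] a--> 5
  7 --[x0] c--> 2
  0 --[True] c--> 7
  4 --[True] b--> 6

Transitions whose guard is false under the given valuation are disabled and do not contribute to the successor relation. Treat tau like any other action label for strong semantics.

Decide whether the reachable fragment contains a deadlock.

Reachable = {0,1,2,3,4,6,7}
  0: c→7  [1 out]
  1: a→7  d→0  [2 out]
  2: a→3  [1 out]
  3: ∅  [deadlock]
  4: b→4  b→6  c→7  d→1  [4 out]
  6: ∅  [deadlock]
  7: c→2  c→4  [2 out]
Path to 3: c·c·a

Answer: DEADLOCK at state 3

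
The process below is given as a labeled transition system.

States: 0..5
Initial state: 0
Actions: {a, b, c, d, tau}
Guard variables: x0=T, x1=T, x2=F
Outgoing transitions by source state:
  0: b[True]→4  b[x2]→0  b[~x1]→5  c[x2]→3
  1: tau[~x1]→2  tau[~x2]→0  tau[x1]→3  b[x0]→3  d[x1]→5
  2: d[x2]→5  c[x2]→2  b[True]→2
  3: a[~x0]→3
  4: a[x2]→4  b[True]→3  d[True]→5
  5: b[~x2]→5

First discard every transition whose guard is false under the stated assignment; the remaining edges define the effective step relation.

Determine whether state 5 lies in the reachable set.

After dropping false guards: 9 live edges.
Layer 0: {0}
Layer 1: {4}  now seen {0,4}
Layer 2: {3,5}  now seen {0,3,4,5}
Reachable = {0,3,4,5}
witness 5: b·d

Answer: REACHABLE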